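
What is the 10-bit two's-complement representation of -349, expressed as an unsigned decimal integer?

349 in 10 bits: 0101011101
Invert: 1010100010
Add 1:  1010100011 = 675
(Check: 2^10 - 349 = 1024 - 349 = 675.)

675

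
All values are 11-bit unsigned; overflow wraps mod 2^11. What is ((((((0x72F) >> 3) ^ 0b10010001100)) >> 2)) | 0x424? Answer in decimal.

0x72F = 11100101111
→ >> 3 → 00011100101 = 229
0b10010001100 = 10010001100
→ ^ → 10001101001 = 1129
→ >> 2 → 00100011010 = 282
0x424 = 10000100100
→ | → 10100111110 = 1342

1342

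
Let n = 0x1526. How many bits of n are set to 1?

6

0x1526 = 1010100100110
Count the 1s: 1 + 1 + 1 + 1 + 1 + 1 = 6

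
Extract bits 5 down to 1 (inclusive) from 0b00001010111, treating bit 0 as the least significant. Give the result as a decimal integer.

11

v = 00001010111
Shift right by 1: 0000101011
Mask low 5 bits: 01011 = 11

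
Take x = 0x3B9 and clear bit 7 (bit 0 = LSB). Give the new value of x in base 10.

x = 1110111001
bit 7 is currently 1; clear it via x & ~(1 << 7) = x & ~128
→ 1100111001 = 825

825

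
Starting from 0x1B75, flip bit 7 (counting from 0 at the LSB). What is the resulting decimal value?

x = 01101101110101
bit 7 is currently 0; toggle it via x ^ (1 << 7) = x ^ 128
→ 01101111110101 = 7157

7157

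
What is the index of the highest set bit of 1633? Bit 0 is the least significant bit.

1633 = 11001100001
The topmost 1 is at position 10 (since 2^10 = 1024 ≤ 1633 < 2048).

10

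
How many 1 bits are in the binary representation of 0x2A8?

0x2A8 = 1010101000
Count the 1s: 1 + 1 + 1 + 1 = 4

4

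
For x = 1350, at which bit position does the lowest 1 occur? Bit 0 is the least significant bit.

1

1350 = 10101000110
Trailing zeros: 1, so the lowest set bit is bit 1 (value 2).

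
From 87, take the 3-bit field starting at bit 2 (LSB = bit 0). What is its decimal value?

5

v = 001010111
Shift right by 2: 0010101
Mask low 3 bits: 101 = 5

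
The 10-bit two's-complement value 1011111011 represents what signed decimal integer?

-261

pattern = 1011111011 (MSB is 1 ⇒ negative)
Invert: 0100000100, add 1 → 0100000101 = 261, so the value is -261.
(Equivalently: 763 - 2^10 = 763 - 1024 = -261.)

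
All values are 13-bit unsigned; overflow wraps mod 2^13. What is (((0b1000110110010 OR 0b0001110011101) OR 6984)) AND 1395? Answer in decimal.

371

0b1000110110010 = 1000110110010
0b0001110011101 = 0001110011101
→ OR → 1001110111111 = 5055
6984 = 1101101001000
→ OR → 1101111111111 = 7167
1395 = 0010101110011
→ AND → 0000101110011 = 371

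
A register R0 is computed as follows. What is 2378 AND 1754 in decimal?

74

2378 = 100101001010
1754 = 011011011010
AND → 000001001010 = 74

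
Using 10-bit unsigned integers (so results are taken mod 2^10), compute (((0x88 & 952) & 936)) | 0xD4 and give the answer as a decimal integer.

0x88 = 0010001000
952 = 1110111000
→ & → 0010001000 = 136
936 = 1110101000
→ & → 0010001000 = 136
0xD4 = 0011010100
→ | → 0011011100 = 220

220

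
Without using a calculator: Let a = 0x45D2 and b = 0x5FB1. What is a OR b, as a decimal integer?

24563

0x45D2 = 100010111010010
0x5FB1 = 101111110110001
 OR → 101111111110011 = 24563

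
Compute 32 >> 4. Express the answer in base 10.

2

32 = 100000
shift right by 4 → 000010 = 2
(equivalently, floor(32 / 16))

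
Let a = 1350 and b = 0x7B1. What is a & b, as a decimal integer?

1350 = 10101000110
0x7B1 = 11110110001
AND → 10100000000 = 1280

1280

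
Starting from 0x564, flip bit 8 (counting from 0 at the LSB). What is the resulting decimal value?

x = 010101100100
bit 8 is currently 1; toggle it via x ^ (1 << 8) = x ^ 256
→ 010001100100 = 1124

1124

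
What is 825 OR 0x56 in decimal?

895

825 = 1100111001
0x56 = 0001010110
 OR → 1101111111 = 895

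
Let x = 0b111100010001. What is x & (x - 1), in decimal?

3856

x = 111100010001 = 3857
x - 1 = 111100010000
AND   = 111100010000 = 3856
(x & (x - 1) clears the lowest set bit of x.)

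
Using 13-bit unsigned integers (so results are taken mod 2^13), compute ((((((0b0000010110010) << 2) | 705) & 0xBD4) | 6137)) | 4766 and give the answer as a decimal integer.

0b0000010110010 = 0000010110010
→ << 2 (mod 2^13) → 0001011001000 = 712
705 = 0001011000001
→ | → 0001011001001 = 713
0xBD4 = 0101111010100
→ & → 0001011000000 = 704
6137 = 1011111111001
→ | → 1011111111001 = 6137
4766 = 1001010011110
→ | → 1011111111111 = 6143

6143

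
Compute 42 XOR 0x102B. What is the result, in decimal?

42 = 0000000101010
0x102B = 1000000101011
XOR → 1000000000001 = 4097

4097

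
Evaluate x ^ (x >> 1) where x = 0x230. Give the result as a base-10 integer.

808

x = 1000110000 = 560
x>>1 = 0100011000
XOR  = 1100101000 = 808
(x ^ (x >> 1) gives the standard binary-reflected Gray code of x.)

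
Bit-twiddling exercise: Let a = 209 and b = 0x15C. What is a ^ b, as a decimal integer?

209 = 011010001
0x15C = 101011100
XOR → 110001101 = 397

397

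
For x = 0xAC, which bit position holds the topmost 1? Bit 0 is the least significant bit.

0xAC = 10101100
The topmost 1 is at position 7 (since 2^7 = 128 ≤ 172 < 256).

7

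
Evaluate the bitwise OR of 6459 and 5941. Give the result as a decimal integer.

7999

6459 = 1100100111011
5941 = 1011100110101
 OR → 1111100111111 = 7999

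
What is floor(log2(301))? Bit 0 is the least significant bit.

8

301 = 100101101
The topmost 1 is at position 8 (since 2^8 = 256 ≤ 301 < 512).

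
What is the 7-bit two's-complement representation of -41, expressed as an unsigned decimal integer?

87

41 in 7 bits: 0101001
Invert: 1010110
Add 1:  1010111 = 87
(Check: 2^7 - 41 = 128 - 41 = 87.)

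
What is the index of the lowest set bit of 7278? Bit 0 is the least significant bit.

1

7278 = 1110001101110
Trailing zeros: 1, so the lowest set bit is bit 1 (value 2).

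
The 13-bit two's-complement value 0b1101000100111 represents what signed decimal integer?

pattern = 1101000100111 (MSB is 1 ⇒ negative)
Invert: 0010111011000, add 1 → 0010111011001 = 1497, so the value is -1497.
(Equivalently: 6695 - 2^13 = 6695 - 8192 = -1497.)

-1497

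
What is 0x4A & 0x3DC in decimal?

0x4A = 0001001010
0x3DC = 1111011100
AND → 0001001000 = 72

72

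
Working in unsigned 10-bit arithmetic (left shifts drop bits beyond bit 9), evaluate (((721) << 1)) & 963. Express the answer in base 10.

721 = 1011010001
→ << 1 (mod 2^10) → 0110100010 = 418
963 = 1111000011
→ & → 0110000010 = 386

386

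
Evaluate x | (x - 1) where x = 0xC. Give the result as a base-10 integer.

x = 1100 = 12
x - 1 = 1011
OR    = 1111 = 15
(x | (x - 1) sets all bits below the lowest set bit.)

15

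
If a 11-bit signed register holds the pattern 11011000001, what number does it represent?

-319

pattern = 11011000001 (MSB is 1 ⇒ negative)
Invert: 00100111110, add 1 → 00100111111 = 319, so the value is -319.
(Equivalently: 1729 - 2^11 = 1729 - 2048 = -319.)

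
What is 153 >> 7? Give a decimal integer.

153 = 10011001
shift right by 7 → 00000001 = 1
(equivalently, floor(153 / 128))

1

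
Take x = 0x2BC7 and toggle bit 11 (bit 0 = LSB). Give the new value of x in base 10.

9159

x = 10101111000111
bit 11 is currently 1; toggle it via x ^ (1 << 11) = x ^ 2048
→ 10001111000111 = 9159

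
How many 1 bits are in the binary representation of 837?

5

837 = 1101000101
Count the 1s: 1 + 1 + 1 + 1 + 1 = 5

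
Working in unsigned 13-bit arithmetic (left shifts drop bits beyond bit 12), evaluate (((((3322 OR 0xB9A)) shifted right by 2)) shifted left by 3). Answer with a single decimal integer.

8176

3322 = 0110011111010
0xB9A = 0101110011010
→ OR → 0111111111010 = 4090
→ shifted right by 2 → 0001111111110 = 1022
→ shifted left by 3 (mod 2^13) → 1111111110000 = 8176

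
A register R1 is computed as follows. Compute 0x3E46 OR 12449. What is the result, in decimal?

16103

0x3E46 = 11111001000110
12449 = 11000010100001
 OR → 11111011100111 = 16103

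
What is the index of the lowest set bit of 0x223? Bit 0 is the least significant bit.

0x223 = 1000100011
Trailing zeros: 0, so the lowest set bit is bit 0 (value 1).

0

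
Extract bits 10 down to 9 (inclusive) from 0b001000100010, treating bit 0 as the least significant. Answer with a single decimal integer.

v = 001000100010
Shift right by 9: 001
Mask low 2 bits: 01 = 1

1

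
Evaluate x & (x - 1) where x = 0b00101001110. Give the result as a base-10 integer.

332

x = 101001110 = 334
x - 1 = 101001101
AND   = 101001100 = 332
(x & (x - 1) clears the lowest set bit of x.)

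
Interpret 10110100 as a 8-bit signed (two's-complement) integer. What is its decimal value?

-76

pattern = 10110100 (MSB is 1 ⇒ negative)
Invert: 01001011, add 1 → 01001100 = 76, so the value is -76.
(Equivalently: 180 - 2^8 = 180 - 256 = -76.)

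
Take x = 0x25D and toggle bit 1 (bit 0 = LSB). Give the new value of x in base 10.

607

x = 1001011101
bit 1 is currently 0; toggle it via x ^ (1 << 1) = x ^ 2
→ 1001011111 = 607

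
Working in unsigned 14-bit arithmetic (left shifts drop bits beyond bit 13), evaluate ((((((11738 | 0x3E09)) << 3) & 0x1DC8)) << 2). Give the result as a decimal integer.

13088

11738 = 10110111011010
0x3E09 = 11111000001001
→ | → 11111111011011 = 16347
→ << 3 (mod 2^14) → 11111011011000 = 16088
0x1DC8 = 01110111001000
→ & → 01110011001000 = 7368
→ << 2 (mod 2^14) → 11001100100000 = 13088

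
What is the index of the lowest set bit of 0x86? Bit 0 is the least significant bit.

1

0x86 = 10000110
Trailing zeros: 1, so the lowest set bit is bit 1 (value 2).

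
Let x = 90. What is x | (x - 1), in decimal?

91

x = 1011010 = 90
x - 1 = 1011001
OR    = 1011011 = 91
(x | (x - 1) sets all bits below the lowest set bit.)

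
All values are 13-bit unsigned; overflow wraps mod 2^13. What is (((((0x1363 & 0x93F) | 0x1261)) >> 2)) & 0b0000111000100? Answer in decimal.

192

0x1363 = 1001101100011
0x93F = 0100100111111
→ & → 0000100100011 = 291
0x1261 = 1001001100001
→ | → 1001101100011 = 4963
→ >> 2 → 0010011011000 = 1240
0b0000111000100 = 0000111000100
→ & → 0000011000000 = 192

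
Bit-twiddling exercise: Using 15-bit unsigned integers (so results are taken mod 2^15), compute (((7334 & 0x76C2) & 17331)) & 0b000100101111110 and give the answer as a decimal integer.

7334 = 001110010100110
0x76C2 = 111011011000010
→ & → 001010010000010 = 5250
17331 = 100001110110011
→ & → 000000010000010 = 130
0b000100101111110 = 000100101111110
→ & → 000000000000010 = 2

2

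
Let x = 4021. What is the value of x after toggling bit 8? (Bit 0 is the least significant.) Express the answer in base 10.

x = 111110110101
bit 8 is currently 1; toggle it via x ^ (1 << 8) = x ^ 256
→ 111010110101 = 3765

3765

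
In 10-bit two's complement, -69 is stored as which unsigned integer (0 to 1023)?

69 in 10 bits: 0001000101
Invert: 1110111010
Add 1:  1110111011 = 955
(Check: 2^10 - 69 = 1024 - 69 = 955.)

955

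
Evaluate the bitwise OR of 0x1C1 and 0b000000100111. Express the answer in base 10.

487

0x1C1 = 111000001
b = 000100111
 OR → 111100111 = 487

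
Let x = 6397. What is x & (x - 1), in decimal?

6396

x = 1100011111101 = 6397
x - 1 = 1100011111100
AND   = 1100011111100 = 6396
(x & (x - 1) clears the lowest set bit of x.)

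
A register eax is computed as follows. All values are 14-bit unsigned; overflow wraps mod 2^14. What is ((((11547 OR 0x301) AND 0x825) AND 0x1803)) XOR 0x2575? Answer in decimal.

11547 = 10110100011011
0x301 = 00001100000001
→ OR → 10111100011011 = 12059
0x825 = 00100000100101
→ AND → 00100000000001 = 2049
0x1803 = 01100000000011
→ AND → 00100000000001 = 2049
0x2575 = 10010101110101
→ XOR → 10110101110100 = 11636

11636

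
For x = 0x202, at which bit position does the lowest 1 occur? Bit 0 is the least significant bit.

0x202 = 1000000010
Trailing zeros: 1, so the lowest set bit is bit 1 (value 2).

1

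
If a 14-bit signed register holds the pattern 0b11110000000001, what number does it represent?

-1023

pattern = 11110000000001 (MSB is 1 ⇒ negative)
Invert: 00001111111110, add 1 → 00001111111111 = 1023, so the value is -1023.
(Equivalently: 15361 - 2^14 = 15361 - 16384 = -1023.)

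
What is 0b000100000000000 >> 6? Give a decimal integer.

32

x = 100000000000
shift right by 6 → 000000100000 = 32
(equivalently, floor(2048 / 64))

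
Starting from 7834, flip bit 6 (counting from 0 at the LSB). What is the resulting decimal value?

x = 1111010011010
bit 6 is currently 0; toggle it via x ^ (1 << 6) = x ^ 64
→ 1111011011010 = 7898

7898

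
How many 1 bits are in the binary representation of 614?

614 = 1001100110
Count the 1s: 1 + 1 + 1 + 1 + 1 = 5

5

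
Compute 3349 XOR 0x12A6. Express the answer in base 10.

3349 = 0110100010101
0x12A6 = 1001010100110
XOR → 1111110110011 = 8115

8115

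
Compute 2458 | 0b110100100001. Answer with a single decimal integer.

2458 = 100110011010
b = 110100100001
 OR → 110110111011 = 3515

3515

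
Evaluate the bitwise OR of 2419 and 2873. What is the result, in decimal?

2419 = 100101110011
2873 = 101100111001
 OR → 101101111011 = 2939

2939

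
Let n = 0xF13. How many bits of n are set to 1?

0xF13 = 111100010011
Count the 1s: 1 + 1 + 1 + 1 + 1 + 1 + 1 = 7

7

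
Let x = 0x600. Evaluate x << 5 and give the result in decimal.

0x600 = 0000011000000000
shift left by 5 → 1100000000000000 = 49152
(equivalently, 1536 × 2^5 = 1536 × 32)

49152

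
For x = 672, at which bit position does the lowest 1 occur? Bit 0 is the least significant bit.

5

672 = 1010100000
Trailing zeros: 5, so the lowest set bit is bit 5 (value 32).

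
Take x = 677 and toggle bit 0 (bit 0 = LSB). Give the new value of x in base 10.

x = 1010100101
bit 0 is currently 1; toggle it via x ^ (1 << 0) = x ^ 1
→ 1010100100 = 676

676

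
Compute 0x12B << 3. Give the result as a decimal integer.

2392

0x12B = 000100101011
shift left by 3 → 100101011000 = 2392
(equivalently, 299 × 2^3 = 299 × 8)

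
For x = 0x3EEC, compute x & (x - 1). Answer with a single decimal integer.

x = 11111011101100 = 16108
x - 1 = 11111011101011
AND   = 11111011101000 = 16104
(x & (x - 1) clears the lowest set bit of x.)

16104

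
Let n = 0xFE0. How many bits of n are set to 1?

0xFE0 = 111111100000
Count the 1s: 1 + 1 + 1 + 1 + 1 + 1 + 1 = 7

7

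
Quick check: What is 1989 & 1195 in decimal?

1989 = 11111000101
1195 = 10010101011
AND → 10010000001 = 1153

1153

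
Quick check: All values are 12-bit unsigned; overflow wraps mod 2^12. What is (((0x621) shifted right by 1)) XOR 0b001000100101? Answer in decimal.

309

0x621 = 011000100001
→ shifted right by 1 → 001100010000 = 784
0b001000100101 = 001000100101
→ XOR → 000100110101 = 309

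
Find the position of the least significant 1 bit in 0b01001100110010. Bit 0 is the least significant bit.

1

0b01001100110010 = 1001100110010
Trailing zeros: 1, so the lowest set bit is bit 1 (value 2).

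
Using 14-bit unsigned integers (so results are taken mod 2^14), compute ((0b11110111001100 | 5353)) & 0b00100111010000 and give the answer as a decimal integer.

0b11110111001100 = 11110111001100
5353 = 01010011101001
→ | → 11110111101101 = 15853
0b00100111010000 = 00100111010000
→ & → 00100111000000 = 2496

2496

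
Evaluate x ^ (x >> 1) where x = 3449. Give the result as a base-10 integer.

3013

x = 110101111001 = 3449
x>>1 = 011010111100
XOR  = 101111000101 = 3013
(x ^ (x >> 1) gives the standard binary-reflected Gray code of x.)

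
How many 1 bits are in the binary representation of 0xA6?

0xA6 = 10100110
Count the 1s: 1 + 1 + 1 + 1 = 4

4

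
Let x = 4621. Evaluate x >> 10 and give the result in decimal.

4621 = 1001000001101
shift right by 10 → 0000000000100 = 4
(equivalently, floor(4621 / 1024))

4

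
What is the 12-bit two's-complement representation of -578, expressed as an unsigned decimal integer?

578 in 12 bits: 001001000010
Invert: 110110111101
Add 1:  110110111110 = 3518
(Check: 2^12 - 578 = 4096 - 578 = 3518.)

3518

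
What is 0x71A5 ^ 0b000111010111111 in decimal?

0x71A5 = 111000110100101
b = 000111010111111
XOR → 111111100011010 = 32538

32538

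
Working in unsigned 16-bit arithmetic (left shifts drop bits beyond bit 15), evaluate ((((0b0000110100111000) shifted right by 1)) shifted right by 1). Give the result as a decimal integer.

0b0000110100111000 = 0000110100111000
→ shifted right by 1 → 0000011010011100 = 1692
→ shifted right by 1 → 0000001101001110 = 846

846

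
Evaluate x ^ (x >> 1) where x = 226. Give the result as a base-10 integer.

147

x = 11100010 = 226
x>>1 = 01110001
XOR  = 10010011 = 147
(x ^ (x >> 1) gives the standard binary-reflected Gray code of x.)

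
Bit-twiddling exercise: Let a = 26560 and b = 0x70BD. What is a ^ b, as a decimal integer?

26560 = 110011111000000
0x70BD = 111000010111101
XOR → 001011101111101 = 6013

6013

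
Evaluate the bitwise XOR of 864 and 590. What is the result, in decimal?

864 = 1101100000
590 = 1001001110
XOR → 0100101110 = 302

302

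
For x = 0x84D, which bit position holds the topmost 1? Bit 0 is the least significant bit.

0x84D = 100001001101
The topmost 1 is at position 11 (since 2^11 = 2048 ≤ 2125 < 4096).

11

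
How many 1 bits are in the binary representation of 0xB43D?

9

0xB43D = 1011010000111101
Count the 1s: 1 + 1 + 1 + 1 + 1 + 1 + 1 + 1 + 1 = 9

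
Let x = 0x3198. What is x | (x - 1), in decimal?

12703

x = 11000110011000 = 12696
x - 1 = 11000110010111
OR    = 11000110011111 = 12703
(x | (x - 1) sets all bits below the lowest set bit.)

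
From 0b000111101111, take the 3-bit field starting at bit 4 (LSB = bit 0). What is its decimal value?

v = 000111101111
Shift right by 4: 00011110
Mask low 3 bits: 110 = 6

6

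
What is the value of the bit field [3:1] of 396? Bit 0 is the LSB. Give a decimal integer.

v = 000110001100
Shift right by 1: 00011000110
Mask low 3 bits: 110 = 6

6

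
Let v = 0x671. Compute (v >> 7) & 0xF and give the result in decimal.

12

v = 011001110001
Shift right by 7: 01100
Mask low 4 bits: 1100 = 12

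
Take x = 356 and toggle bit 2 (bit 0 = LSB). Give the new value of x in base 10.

352

x = 101100100
bit 2 is currently 1; toggle it via x ^ (1 << 2) = x ^ 4
→ 101100000 = 352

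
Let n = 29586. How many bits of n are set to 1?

29586 = 111001110010010
Count the 1s: 1 + 1 + 1 + 1 + 1 + 1 + 1 + 1 = 8

8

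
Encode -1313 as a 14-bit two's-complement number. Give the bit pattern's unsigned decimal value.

1313 in 14 bits: 00010100100001
Invert: 11101011011110
Add 1:  11101011011111 = 15071
(Check: 2^14 - 1313 = 16384 - 1313 = 15071.)

15071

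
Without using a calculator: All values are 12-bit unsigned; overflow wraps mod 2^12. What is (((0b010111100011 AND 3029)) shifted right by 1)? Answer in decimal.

0b010111100011 = 010111100011
3029 = 101111010101
→ AND → 000111000001 = 449
→ shifted right by 1 → 000011100000 = 224

224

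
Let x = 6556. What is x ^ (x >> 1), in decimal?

x = 1100110011100 = 6556
x>>1 = 0110011001110
XOR  = 1010101010010 = 5458
(x ^ (x >> 1) gives the standard binary-reflected Gray code of x.)

5458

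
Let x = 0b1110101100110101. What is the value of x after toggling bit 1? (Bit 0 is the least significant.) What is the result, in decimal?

x = 1110101100110101
bit 1 is currently 0; toggle it via x ^ (1 << 1) = x ^ 2
→ 1110101100110111 = 60215

60215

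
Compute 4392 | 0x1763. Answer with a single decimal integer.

4392 = 1000100101000
0x1763 = 1011101100011
 OR → 1011101101011 = 5995

5995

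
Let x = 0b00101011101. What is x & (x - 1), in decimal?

x = 101011101 = 349
x - 1 = 101011100
AND   = 101011100 = 348
(x & (x - 1) clears the lowest set bit of x.)

348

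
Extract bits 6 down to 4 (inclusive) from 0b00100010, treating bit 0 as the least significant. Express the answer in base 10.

2

v = 00100010
Shift right by 4: 0010
Mask low 3 bits: 010 = 2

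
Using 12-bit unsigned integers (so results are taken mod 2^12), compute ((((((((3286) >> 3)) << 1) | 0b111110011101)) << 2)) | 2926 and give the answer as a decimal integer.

4094

3286 = 110011010110
→ >> 3 → 000110011010 = 410
→ << 1 (mod 2^12) → 001100110100 = 820
0b111110011101 = 111110011101
→ | → 111110111101 = 4029
→ << 2 (mod 2^12) → 111011110100 = 3828
2926 = 101101101110
→ | → 111111111110 = 4094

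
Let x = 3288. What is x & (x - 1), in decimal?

x = 110011011000 = 3288
x - 1 = 110011010111
AND   = 110011010000 = 3280
(x & (x - 1) clears the lowest set bit of x.)

3280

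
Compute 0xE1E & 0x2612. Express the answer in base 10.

1554

0xE1E = 00111000011110
0x2612 = 10011000010010
AND → 00011000010010 = 1554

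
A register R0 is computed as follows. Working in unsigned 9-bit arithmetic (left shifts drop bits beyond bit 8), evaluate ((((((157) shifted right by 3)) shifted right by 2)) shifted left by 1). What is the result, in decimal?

157 = 010011101
→ shifted right by 3 → 000010011 = 19
→ shifted right by 2 → 000000100 = 4
→ shifted left by 1 (mod 2^9) → 000001000 = 8

8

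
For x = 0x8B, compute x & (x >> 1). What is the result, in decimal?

x = 10001011 = 139
x>>1 = 01000101
AND  = 00000001 = 1
(x & (x >> 1) has a 1 wherever x has two consecutive 1 bits.)

1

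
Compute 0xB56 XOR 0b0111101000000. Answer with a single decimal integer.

0xB56 = 101101010110
b = 111101000000
XOR → 010000010110 = 1046

1046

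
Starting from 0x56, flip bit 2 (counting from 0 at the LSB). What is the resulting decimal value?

x = 00001010110
bit 2 is currently 1; toggle it via x ^ (1 << 2) = x ^ 4
→ 00001010010 = 82

82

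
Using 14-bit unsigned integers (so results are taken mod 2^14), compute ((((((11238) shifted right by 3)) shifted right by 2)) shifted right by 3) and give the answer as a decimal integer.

43

11238 = 10101111100110
→ shifted right by 3 → 00010101111100 = 1404
→ shifted right by 2 → 00000101011111 = 351
→ shifted right by 3 → 00000000101011 = 43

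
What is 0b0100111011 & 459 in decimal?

267

a = 100111011
459 = 111001011
AND → 100001011 = 267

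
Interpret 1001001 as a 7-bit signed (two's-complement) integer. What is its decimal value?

pattern = 1001001 (MSB is 1 ⇒ negative)
Invert: 0110110, add 1 → 0110111 = 55, so the value is -55.
(Equivalently: 73 - 2^7 = 73 - 128 = -55.)

-55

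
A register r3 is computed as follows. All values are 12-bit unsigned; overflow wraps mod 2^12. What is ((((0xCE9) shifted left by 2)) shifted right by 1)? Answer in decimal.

0xCE9 = 110011101001
→ shifted left by 2 (mod 2^12) → 001110100100 = 932
→ shifted right by 1 → 000111010010 = 466

466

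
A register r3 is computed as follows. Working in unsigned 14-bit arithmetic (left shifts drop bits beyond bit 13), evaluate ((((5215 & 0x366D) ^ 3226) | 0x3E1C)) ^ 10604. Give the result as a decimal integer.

5215 = 01010001011111
0x366D = 11011001101101
→ & → 01010001001101 = 5197
3226 = 00110010011010
→ ^ → 01100011010111 = 6359
0x3E1C = 11111000011100
→ | → 11111011011111 = 16095
10604 = 10100101101100
→ ^ → 01011110110011 = 6067

6067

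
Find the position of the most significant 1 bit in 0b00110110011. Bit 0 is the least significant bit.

8

0b00110110011 = 110110011
The topmost 1 is at position 8 (since 2^8 = 256 ≤ 435 < 512).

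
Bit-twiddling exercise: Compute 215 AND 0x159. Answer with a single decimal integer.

81

215 = 011010111
0x159 = 101011001
AND → 001010001 = 81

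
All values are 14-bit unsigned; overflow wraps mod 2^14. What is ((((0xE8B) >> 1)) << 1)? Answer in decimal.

0xE8B = 00111010001011
→ >> 1 → 00011101000101 = 1861
→ << 1 (mod 2^14) → 00111010001010 = 3722

3722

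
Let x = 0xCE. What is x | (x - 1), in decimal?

207

x = 11001110 = 206
x - 1 = 11001101
OR    = 11001111 = 207
(x | (x - 1) sets all bits below the lowest set bit.)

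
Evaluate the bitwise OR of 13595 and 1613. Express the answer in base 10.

14175

13595 = 11010100011011
1613 = 00011001001101
 OR → 11011101011111 = 14175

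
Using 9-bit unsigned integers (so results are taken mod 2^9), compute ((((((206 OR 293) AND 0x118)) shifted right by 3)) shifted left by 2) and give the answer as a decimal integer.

132

206 = 011001110
293 = 100100101
→ OR → 111101111 = 495
0x118 = 100011000
→ AND → 100001000 = 264
→ shifted right by 3 → 000100001 = 33
→ shifted left by 2 (mod 2^9) → 010000100 = 132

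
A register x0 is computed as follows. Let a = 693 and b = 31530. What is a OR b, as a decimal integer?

693 = 000001010110101
31530 = 111101100101010
 OR → 111101110111111 = 31679

31679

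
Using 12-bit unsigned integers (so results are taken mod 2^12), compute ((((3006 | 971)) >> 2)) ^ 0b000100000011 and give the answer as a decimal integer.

1020

3006 = 101110111110
971 = 001111001011
→ | → 101111111111 = 3071
→ >> 2 → 001011111111 = 767
0b000100000011 = 000100000011
→ ^ → 001111111100 = 1020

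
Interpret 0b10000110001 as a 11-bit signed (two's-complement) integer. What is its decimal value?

pattern = 10000110001 (MSB is 1 ⇒ negative)
Invert: 01111001110, add 1 → 01111001111 = 975, so the value is -975.
(Equivalently: 1073 - 2^11 = 1073 - 2048 = -975.)

-975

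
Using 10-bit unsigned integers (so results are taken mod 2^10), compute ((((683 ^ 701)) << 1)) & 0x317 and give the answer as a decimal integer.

4

683 = 1010101011
701 = 1010111101
→ ^ → 0000010110 = 22
→ << 1 (mod 2^10) → 0000101100 = 44
0x317 = 1100010111
→ & → 0000000100 = 4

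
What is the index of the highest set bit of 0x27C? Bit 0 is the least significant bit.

0x27C = 1001111100
The topmost 1 is at position 9 (since 2^9 = 512 ≤ 636 < 1024).

9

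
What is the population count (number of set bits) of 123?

123 = 1111011
Count the 1s: 1 + 1 + 1 + 1 + 1 + 1 = 6

6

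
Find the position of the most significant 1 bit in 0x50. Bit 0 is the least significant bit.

6

0x50 = 1010000
The topmost 1 is at position 6 (since 2^6 = 64 ≤ 80 < 128).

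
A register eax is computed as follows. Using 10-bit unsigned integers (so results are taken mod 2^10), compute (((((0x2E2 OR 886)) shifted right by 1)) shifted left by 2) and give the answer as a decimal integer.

0x2E2 = 1011100010
886 = 1101110110
→ OR → 1111110110 = 1014
→ shifted right by 1 → 0111111011 = 507
→ shifted left by 2 (mod 2^10) → 1111101100 = 1004

1004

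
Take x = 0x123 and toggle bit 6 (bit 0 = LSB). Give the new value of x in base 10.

x = 100100011
bit 6 is currently 0; toggle it via x ^ (1 << 6) = x ^ 64
→ 101100011 = 355

355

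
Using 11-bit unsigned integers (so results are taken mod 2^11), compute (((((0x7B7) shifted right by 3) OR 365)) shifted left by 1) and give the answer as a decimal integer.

1022

0x7B7 = 11110110111
→ shifted right by 3 → 00011110110 = 246
365 = 00101101101
→ OR → 00111111111 = 511
→ shifted left by 1 (mod 2^11) → 01111111110 = 1022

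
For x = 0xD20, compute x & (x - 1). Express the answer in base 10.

x = 110100100000 = 3360
x - 1 = 110100011111
AND   = 110100000000 = 3328
(x & (x - 1) clears the lowest set bit of x.)

3328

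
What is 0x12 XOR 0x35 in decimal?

0x12 = 010010
0x35 = 110101
XOR → 100111 = 39

39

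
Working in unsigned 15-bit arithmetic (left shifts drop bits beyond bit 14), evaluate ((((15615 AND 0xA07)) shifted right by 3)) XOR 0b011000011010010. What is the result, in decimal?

15615 = 011110011111111
0xA07 = 000101000000111
→ AND → 000100000000111 = 2055
→ shifted right by 3 → 000000100000000 = 256
0b011000011010010 = 011000011010010
→ XOR → 011000111010010 = 12754

12754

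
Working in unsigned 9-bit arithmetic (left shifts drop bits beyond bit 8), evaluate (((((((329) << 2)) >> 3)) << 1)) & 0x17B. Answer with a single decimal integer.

329 = 101001001
→ << 2 (mod 2^9) → 100100100 = 292
→ >> 3 → 000100100 = 36
→ << 1 (mod 2^9) → 001001000 = 72
0x17B = 101111011
→ & → 001001000 = 72

72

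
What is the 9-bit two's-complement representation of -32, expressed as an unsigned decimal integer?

480

32 in 9 bits: 000100000
Invert: 111011111
Add 1:  111100000 = 480
(Check: 2^9 - 32 = 512 - 32 = 480.)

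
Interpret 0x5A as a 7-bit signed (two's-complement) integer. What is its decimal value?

-38

pattern = 1011010 (MSB is 1 ⇒ negative)
Invert: 0100101, add 1 → 0100110 = 38, so the value is -38.
(Equivalently: 90 - 2^7 = 90 - 128 = -38.)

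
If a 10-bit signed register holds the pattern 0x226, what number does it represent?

pattern = 1000100110 (MSB is 1 ⇒ negative)
Invert: 0111011001, add 1 → 0111011010 = 474, so the value is -474.
(Equivalently: 550 - 2^10 = 550 - 1024 = -474.)

-474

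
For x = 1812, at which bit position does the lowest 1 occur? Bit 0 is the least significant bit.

2

1812 = 11100010100
Trailing zeros: 2, so the lowest set bit is bit 2 (value 4).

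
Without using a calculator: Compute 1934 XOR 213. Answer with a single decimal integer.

1883

1934 = 11110001110
213 = 00011010101
XOR → 11101011011 = 1883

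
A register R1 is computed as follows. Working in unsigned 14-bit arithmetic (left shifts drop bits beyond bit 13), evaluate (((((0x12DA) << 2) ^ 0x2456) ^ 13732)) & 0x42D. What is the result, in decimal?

0x12DA = 01001011011010
→ << 2 (mod 2^14) → 00101101101000 = 2920
0x2456 = 10010001010110
→ ^ → 10111100111110 = 12094
13732 = 11010110100100
→ ^ → 01101010011010 = 6810
0x42D = 00010000101101
→ & → 00000000001000 = 8

8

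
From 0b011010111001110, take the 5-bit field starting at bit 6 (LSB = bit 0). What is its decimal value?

v = 011010111001110
Shift right by 6: 011010111
Mask low 5 bits: 10111 = 23

23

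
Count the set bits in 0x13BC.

8

0x13BC = 1001110111100
Count the 1s: 1 + 1 + 1 + 1 + 1 + 1 + 1 + 1 = 8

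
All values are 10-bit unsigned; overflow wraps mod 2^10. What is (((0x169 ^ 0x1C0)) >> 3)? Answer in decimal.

0x169 = 0101101001
0x1C0 = 0111000000
→ ^ → 0010101001 = 169
→ >> 3 → 0000010101 = 21

21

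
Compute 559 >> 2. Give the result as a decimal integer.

559 = 1000101111
shift right by 2 → 0010001011 = 139
(equivalently, floor(559 / 4))

139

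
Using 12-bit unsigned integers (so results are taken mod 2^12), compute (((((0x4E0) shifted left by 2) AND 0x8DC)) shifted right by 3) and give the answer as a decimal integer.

16

0x4E0 = 010011100000
→ shifted left by 2 (mod 2^12) → 001110000000 = 896
0x8DC = 100011011100
→ AND → 000010000000 = 128
→ shifted right by 3 → 000000010000 = 16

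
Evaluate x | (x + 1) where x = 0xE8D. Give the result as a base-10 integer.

x = 111010001101 = 3725
x + 1 = 111010001110
OR    = 111010001111 = 3727
(x | (x + 1) sets the lowest cleared bit.)

3727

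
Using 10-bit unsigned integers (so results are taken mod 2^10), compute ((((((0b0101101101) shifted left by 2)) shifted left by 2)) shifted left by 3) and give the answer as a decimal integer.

640

0b0101101101 = 0101101101
→ shifted left by 2 (mod 2^10) → 0110110100 = 436
→ shifted left by 2 (mod 2^10) → 1011010000 = 720
→ shifted left by 3 (mod 2^10) → 1010000000 = 640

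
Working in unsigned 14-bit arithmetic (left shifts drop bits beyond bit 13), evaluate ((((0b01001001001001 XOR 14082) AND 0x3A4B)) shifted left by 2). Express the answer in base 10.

0b01001001001001 = 01001001001001
14082 = 11011100000010
→ XOR → 10010101001011 = 9547
0x3A4B = 11101001001011
→ AND → 10000001001011 = 8267
→ shifted left by 2 (mod 2^14) → 00000100101100 = 300

300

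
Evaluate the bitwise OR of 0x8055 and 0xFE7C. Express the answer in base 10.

65149

0x8055 = 1000000001010101
0xFE7C = 1111111001111100
 OR → 1111111001111101 = 65149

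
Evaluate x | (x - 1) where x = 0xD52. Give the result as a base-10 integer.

x = 110101010010 = 3410
x - 1 = 110101010001
OR    = 110101010011 = 3411
(x | (x - 1) sets all bits below the lowest set bit.)

3411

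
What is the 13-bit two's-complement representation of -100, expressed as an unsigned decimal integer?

100 in 13 bits: 0000001100100
Invert: 1111110011011
Add 1:  1111110011100 = 8092
(Check: 2^13 - 100 = 8192 - 100 = 8092.)

8092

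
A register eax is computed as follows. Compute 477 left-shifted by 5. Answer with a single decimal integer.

477 = 00000111011101
shift left by 5 → 11101110100000 = 15264
(equivalently, 477 × 2^5 = 477 × 32)

15264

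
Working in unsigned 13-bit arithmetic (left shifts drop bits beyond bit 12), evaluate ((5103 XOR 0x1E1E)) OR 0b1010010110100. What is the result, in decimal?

7669

5103 = 1001111101111
0x1E1E = 1111000011110
→ XOR → 0110111110001 = 3569
0b1010010110100 = 1010010110100
→ OR → 1110111110101 = 7669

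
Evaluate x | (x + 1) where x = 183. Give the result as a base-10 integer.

x = 10110111 = 183
x + 1 = 10111000
OR    = 10111111 = 191
(x | (x + 1) sets the lowest cleared bit.)

191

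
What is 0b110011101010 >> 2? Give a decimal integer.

x = 110011101010
shift right by 2 → 001100111010 = 826
(equivalently, floor(3306 / 4))

826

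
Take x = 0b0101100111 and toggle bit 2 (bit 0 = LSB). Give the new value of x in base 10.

355

x = 0101100111
bit 2 is currently 1; toggle it via x ^ (1 << 2) = x ^ 4
→ 0101100011 = 355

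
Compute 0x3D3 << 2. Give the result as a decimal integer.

3916

0x3D3 = 001111010011
shift left by 2 → 111101001100 = 3916
(equivalently, 979 × 2^2 = 979 × 4)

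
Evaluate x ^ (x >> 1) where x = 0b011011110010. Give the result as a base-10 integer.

1419

x = 11011110010 = 1778
x>>1 = 01101111001
XOR  = 10110001011 = 1419
(x ^ (x >> 1) gives the standard binary-reflected Gray code of x.)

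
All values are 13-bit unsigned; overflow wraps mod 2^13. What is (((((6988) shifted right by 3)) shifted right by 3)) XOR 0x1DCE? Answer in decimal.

7587

6988 = 1101101001100
→ shifted right by 3 → 0001101101001 = 873
→ shifted right by 3 → 0000001101101 = 109
0x1DCE = 1110111001110
→ XOR → 1110110100011 = 7587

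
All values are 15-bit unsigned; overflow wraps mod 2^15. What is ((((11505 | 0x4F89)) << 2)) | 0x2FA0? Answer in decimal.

16356

11505 = 010110011110001
0x4F89 = 100111110001001
→ | → 110111111111001 = 28665
→ << 2 (mod 2^15) → 011111111100100 = 16356
0x2FA0 = 010111110100000
→ | → 011111111100100 = 16356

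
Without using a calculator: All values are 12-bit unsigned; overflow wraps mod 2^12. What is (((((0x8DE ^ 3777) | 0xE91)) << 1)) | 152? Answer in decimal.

0x8DE = 100011011110
3777 = 111011000001
→ ^ → 011000011111 = 1567
0xE91 = 111010010001
→ | → 111010011111 = 3743
→ << 1 (mod 2^12) → 110100111110 = 3390
152 = 000010011000
→ | → 110110111110 = 3518

3518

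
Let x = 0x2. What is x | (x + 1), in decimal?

3

x = 10 = 2
x + 1 = 11
OR    = 11 = 3
(x | (x + 1) sets the lowest cleared bit.)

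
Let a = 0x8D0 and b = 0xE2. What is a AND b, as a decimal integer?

0x8D0 = 100011010000
0xE2 = 000011100010
AND → 000011000000 = 192

192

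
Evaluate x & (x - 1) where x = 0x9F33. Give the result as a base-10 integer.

x = 1001111100110011 = 40755
x - 1 = 1001111100110010
AND   = 1001111100110010 = 40754
(x & (x - 1) clears the lowest set bit of x.)

40754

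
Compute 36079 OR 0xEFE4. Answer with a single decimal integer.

36079 = 1000110011101111
0xEFE4 = 1110111111100100
 OR → 1110111111101111 = 61423

61423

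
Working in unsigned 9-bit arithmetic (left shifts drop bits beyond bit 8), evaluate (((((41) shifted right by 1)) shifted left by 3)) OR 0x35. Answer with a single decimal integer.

181

41 = 000101001
→ shifted right by 1 → 000010100 = 20
→ shifted left by 3 (mod 2^9) → 010100000 = 160
0x35 = 000110101
→ OR → 010110101 = 181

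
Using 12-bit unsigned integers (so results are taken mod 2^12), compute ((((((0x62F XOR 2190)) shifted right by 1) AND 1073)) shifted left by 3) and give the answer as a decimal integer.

128

0x62F = 011000101111
2190 = 100010001110
→ XOR → 111010100001 = 3745
→ shifted right by 1 → 011101010000 = 1872
1073 = 010000110001
→ AND → 010000010000 = 1040
→ shifted left by 3 (mod 2^12) → 000010000000 = 128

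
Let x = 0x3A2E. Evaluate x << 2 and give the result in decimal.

0x3A2E = 0011101000101110
shift left by 2 → 1110100010111000 = 59576
(equivalently, 14894 × 2^2 = 14894 × 4)

59576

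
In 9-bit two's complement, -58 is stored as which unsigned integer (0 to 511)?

58 in 9 bits: 000111010
Invert: 111000101
Add 1:  111000110 = 454
(Check: 2^9 - 58 = 512 - 58 = 454.)

454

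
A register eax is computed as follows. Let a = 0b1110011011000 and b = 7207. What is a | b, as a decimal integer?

a = 1110011011000
7207 = 1110000100111
 OR → 1110011111111 = 7423

7423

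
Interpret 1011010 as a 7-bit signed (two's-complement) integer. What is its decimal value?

pattern = 1011010 (MSB is 1 ⇒ negative)
Invert: 0100101, add 1 → 0100110 = 38, so the value is -38.
(Equivalently: 90 - 2^7 = 90 - 128 = -38.)

-38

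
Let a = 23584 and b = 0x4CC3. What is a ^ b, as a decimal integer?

4323

23584 = 101110000100000
0x4CC3 = 100110011000011
XOR → 001000011100011 = 4323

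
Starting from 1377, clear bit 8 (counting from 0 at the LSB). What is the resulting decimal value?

x = 10101100001
bit 8 is currently 1; clear it via x & ~(1 << 8) = x & ~256
→ 10001100001 = 1121

1121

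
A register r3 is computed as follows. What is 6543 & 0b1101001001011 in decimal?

6543 = 1100110001111
b = 1101001001011
AND → 1100000001011 = 6155

6155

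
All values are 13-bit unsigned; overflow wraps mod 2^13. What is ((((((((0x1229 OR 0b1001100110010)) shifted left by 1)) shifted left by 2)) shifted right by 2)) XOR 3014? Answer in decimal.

0x1229 = 1001000101001
0b1001100110010 = 1001100110010
→ OR → 1001100111011 = 4923
→ shifted left by 1 (mod 2^13) → 0011001110110 = 1654
→ shifted left by 2 (mod 2^13) → 1100111011000 = 6616
→ shifted right by 2 → 0011001110110 = 1654
3014 = 0101111000110
→ XOR → 0110110110000 = 3504

3504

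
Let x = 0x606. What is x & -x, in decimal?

x = 11000000110 = 1542
-x (two's complement) = …00111111010
AND   = 00000000010 = 2
(x & -x isolates the lowest set bit of x.)

2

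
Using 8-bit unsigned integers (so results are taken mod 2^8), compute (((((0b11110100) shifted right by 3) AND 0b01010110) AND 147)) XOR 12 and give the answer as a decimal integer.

0b11110100 = 11110100
→ shifted right by 3 → 00011110 = 30
0b01010110 = 01010110
→ AND → 00010110 = 22
147 = 10010011
→ AND → 00010010 = 18
12 = 00001100
→ XOR → 00011110 = 30

30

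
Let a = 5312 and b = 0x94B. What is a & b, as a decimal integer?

5312 = 1010011000000
0x94B = 0100101001011
AND → 0000001000000 = 64

64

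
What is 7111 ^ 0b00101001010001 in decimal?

4502

7111 = 1101111000111
b = 0101001010001
XOR → 1000110010110 = 4502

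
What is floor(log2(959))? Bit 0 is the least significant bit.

959 = 1110111111
The topmost 1 is at position 9 (since 2^9 = 512 ≤ 959 < 1024).

9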